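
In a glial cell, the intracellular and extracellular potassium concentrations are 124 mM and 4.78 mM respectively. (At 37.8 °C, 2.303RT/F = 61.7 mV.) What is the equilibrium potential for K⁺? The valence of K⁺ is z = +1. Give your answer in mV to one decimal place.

E = (61.7/z) · log₁₀([K⁺]_out/[K⁺]_in) with z = +1.
= (61.7/1) · log₁₀(4.78/124) = 61.70 · log₁₀(0.03855)
= 61.70 · (-1.4140) = -87.24 mV

-87.2 mV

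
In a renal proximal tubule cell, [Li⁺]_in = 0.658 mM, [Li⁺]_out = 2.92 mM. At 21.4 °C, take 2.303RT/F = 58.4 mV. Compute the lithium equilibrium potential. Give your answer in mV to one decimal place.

E = (58.4/z) · log₁₀([Li⁺]_out/[Li⁺]_in) with z = +1.
= (58.4/1) · log₁₀(2.92/0.658) = 58.40 · log₁₀(4.438)
= 58.40 · (0.6472) = 37.79 mV

37.8 mV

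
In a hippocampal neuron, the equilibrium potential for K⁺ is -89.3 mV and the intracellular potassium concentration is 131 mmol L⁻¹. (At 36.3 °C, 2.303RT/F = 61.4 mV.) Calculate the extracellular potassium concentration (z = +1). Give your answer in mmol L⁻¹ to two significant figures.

4.6 mmol L⁻¹

Nernst: E = (61.4/1) · log₁₀([out]/[in]), so log₁₀([out]/[in]) = -89.3 × 1 / 61.4 = -1.4544.
[out]/[in] = 10^(-1.4544) = 0.03512.
[out] = 0.03512 × 131 = 4.601 mmol L⁻¹.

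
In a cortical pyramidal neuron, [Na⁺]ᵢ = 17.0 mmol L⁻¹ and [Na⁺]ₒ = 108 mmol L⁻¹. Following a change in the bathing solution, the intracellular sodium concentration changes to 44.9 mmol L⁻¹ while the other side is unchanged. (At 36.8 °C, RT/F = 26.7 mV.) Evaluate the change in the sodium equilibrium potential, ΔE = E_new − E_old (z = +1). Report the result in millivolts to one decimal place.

-25.9 mV

E_old = (26.7/1)·ln(108/17.0) = 49.37 mV
E_new = (26.7/1)·ln(108/44.9) = 23.43 mV
ΔE = 23.43 − (49.37) = -25.93 mV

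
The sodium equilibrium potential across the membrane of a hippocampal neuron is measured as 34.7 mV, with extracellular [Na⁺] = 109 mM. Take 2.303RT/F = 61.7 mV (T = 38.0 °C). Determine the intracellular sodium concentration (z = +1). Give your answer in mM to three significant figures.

Nernst: E = (61.7/1) · log₁₀([out]/[in]), so log₁₀([out]/[in]) = 34.7 × 1 / 61.7 = 0.5624.
[out]/[in] = 10^(0.5624) = 3.651.
[in] = 109 / 3.651 = 29.86 mM.

29.9 mM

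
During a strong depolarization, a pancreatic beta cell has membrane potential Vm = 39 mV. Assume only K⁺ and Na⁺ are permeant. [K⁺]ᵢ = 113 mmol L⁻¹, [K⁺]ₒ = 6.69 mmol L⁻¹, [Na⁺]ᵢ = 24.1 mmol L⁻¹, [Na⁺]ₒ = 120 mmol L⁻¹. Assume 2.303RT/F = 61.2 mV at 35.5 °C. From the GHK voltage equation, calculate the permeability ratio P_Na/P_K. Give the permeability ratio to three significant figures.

Let α = P_Na/P_K. GHK: Vm = 61.2·log₁₀[(Kₒ + α·Naₒ)/(Kᵢ + α·Naᵢ)].
10^(Vm/61.2) = 10^(39.0/61.2) = 4.3377
So 4.3377·(Kᵢ + α·Naᵢ) = Kₒ + α·Naₒ → α = (4.3377·113.0 − 6.69) / (120.0 − 4.3377·24.1)
α = (490.2 − 6.69) / (120.0 − 104.5) = 483.5/15.46 = 31.27

31.3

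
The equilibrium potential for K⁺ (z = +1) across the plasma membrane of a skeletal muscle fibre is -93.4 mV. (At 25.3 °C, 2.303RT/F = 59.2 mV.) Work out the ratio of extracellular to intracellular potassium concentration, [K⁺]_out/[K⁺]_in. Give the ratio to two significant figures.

log₁₀([out]/[in]) = E·z/(59.2) = -93.4 × 1 / 59.2 = -1.5777
[out]/[in] = 10^(-1.5777) = 0.02644

0.026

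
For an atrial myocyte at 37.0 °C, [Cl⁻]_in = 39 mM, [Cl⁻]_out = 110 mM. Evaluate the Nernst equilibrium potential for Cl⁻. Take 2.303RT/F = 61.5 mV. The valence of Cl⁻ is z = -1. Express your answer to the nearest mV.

-28 mV

E = (61.5/z) · log₁₀([Cl⁻]_out/[Cl⁻]_in) with z = -1.
For an anion, dividing by z = -1 reverses the sign.
= (61.5/-1) · log₁₀(110/39) = -61.50 · log₁₀(2.821)
= -61.50 · (0.4503) = -27.70 mV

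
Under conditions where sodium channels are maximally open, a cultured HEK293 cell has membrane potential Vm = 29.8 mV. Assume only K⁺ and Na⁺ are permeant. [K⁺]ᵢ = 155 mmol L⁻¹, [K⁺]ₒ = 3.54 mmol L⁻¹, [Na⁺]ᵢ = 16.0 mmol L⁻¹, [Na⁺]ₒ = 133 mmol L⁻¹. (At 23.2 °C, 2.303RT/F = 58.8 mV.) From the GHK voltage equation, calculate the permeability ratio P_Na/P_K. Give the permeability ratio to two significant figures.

Let α = P_Na/P_K. GHK: Vm = 58.8·log₁₀[(Kₒ + α·Naₒ)/(Kᵢ + α·Naᵢ)].
10^(Vm/58.8) = 10^(29.8/58.8) = 3.2122
So 3.2122·(Kᵢ + α·Naᵢ) = Kₒ + α·Naₒ → α = (3.2122·155.0 − 3.54) / (133.0 − 3.2122·16.0)
α = (497.9 − 3.54) / (133.0 − 51.4) = 494.4/81.6 = 6.058

6.1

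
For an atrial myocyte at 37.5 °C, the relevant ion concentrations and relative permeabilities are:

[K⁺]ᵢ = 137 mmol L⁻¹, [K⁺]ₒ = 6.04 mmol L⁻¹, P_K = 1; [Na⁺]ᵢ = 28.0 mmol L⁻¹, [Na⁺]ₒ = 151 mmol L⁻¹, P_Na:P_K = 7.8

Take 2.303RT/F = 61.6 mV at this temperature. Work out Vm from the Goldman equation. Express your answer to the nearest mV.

32 mV

Vm = 61.6 · log₁₀[(Σ P·[cation]ₒ + Σ P·[anion]ᵢ) / (Σ P·[cation]ᵢ + Σ P·[anion]ₒ)]
Numerator = 1×6.04 + 7.8×151 = 1184
Denominator = 1×137 + 7.8×28.0 = 355.4
Vm = 61.6 · log₁₀(3.331) = 61.6 × (0.5226) = 32.19 mV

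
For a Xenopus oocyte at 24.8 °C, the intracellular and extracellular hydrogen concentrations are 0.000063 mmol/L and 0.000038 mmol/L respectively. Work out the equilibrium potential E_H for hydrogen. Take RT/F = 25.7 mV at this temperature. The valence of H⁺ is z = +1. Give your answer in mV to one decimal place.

-13.0 mV

E = (25.7/z) · ln([H⁺]_out/[H⁺]_in) with z = +1.
= (25.7/1) · ln(0.000038/0.000063) = 25.70 · ln(0.6032)
= 25.70 · (-0.5055) = -12.99 mV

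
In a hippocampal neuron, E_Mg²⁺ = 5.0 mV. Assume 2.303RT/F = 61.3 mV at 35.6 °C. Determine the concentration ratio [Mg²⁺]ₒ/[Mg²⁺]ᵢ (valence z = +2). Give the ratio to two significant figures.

1.5

log₁₀([out]/[in]) = E·z/(61.3) = 5.0 × 2 / 61.3 = 0.1631
[out]/[in] = 10^(0.1631) = 1.456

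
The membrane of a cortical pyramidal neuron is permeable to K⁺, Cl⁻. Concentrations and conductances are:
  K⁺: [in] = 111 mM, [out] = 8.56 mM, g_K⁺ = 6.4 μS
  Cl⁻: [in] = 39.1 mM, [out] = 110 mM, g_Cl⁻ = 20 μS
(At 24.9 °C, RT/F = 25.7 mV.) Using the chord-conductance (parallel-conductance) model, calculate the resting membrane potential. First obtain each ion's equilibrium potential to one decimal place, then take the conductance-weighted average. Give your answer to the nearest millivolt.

E_K⁺ = (25.7/1)·ln(8.56/111) = -65.9 mV
E_Cl⁻ = (25.7/-1)·ln(110/39.1) = -26.6 mV
Vm = (Σ gᵢEᵢ)/(Σ gᵢ) = (6.4·-65.9 + 20·-26.6) / (6.4 + 20)
= -953.76 / 26.4 = -36.13 mV

-36 mV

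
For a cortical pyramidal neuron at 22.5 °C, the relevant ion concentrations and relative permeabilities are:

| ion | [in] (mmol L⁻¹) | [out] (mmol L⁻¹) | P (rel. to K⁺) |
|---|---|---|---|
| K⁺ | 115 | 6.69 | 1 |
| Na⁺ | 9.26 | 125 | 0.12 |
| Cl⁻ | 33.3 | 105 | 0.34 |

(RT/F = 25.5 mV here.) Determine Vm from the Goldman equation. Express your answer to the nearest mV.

-39 mV

Vm = 25.5 · ln[(Σ P·[cation]ₒ + Σ P·[anion]ᵢ) / (Σ P·[cation]ᵢ + Σ P·[anion]ₒ)]
Numerator = 1×6.69 + 0.12×125 + 0.34×33.3 = 33.01
Denominator = 1×115 + 0.12×9.26 + 0.34×105 = 151.8
Vm = 25.5 · ln(0.21745) = 25.5 × (-1.5258) = -38.91 mV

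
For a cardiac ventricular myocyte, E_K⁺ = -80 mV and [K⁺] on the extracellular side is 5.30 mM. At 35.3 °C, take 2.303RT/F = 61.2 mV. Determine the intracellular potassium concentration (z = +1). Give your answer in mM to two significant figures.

Nernst: E = (61.2/1) · log₁₀([out]/[in]), so log₁₀([out]/[in]) = -80.0 × 1 / 61.2 = -1.3072.
[out]/[in] = 10^(-1.3072) = 0.0493.
[in] = 5.30 / 0.0493 = 107.5 mM.

110 mM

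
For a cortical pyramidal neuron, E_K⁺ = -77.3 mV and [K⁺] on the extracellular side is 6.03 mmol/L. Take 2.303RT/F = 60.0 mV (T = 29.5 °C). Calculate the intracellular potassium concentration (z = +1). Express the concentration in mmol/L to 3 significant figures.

Nernst: E = (60.0/1) · log₁₀([out]/[in]), so log₁₀([out]/[in]) = -77.3 × 1 / 60.0 = -1.2883.
[out]/[in] = 10^(-1.2883) = 0.05148.
[in] = 6.03 / 0.05148 = 117.1 mmol/L.

117 mmol/L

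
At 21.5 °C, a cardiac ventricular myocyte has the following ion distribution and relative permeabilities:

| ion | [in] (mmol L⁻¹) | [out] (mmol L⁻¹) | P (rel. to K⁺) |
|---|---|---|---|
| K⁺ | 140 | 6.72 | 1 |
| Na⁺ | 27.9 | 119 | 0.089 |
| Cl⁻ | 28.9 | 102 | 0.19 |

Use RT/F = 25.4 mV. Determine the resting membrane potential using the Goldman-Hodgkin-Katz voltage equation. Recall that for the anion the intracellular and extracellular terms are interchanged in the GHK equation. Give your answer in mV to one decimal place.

-49.8 mV

Vm = 25.4 · ln[(Σ P·[cation]ₒ + Σ P·[anion]ᵢ) / (Σ P·[cation]ᵢ + Σ P·[anion]ₒ)]
Numerator = 1×6.72 + 0.089×119 + 0.19×28.9 = 22.8
Denominator = 1×140 + 0.089×27.9 + 0.19×102 = 161.9
Vm = 25.4 · ln(0.14087) = 25.4 × (-1.9599) = -49.78 mV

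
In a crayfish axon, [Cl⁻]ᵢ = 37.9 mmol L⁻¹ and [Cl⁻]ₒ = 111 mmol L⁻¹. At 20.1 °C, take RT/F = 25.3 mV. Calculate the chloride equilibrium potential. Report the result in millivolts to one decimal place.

-27.2 mV

E = (25.3/z) · ln([Cl⁻]_out/[Cl⁻]_in) with z = -1.
For an anion, dividing by z = -1 reverses the sign.
= (25.3/-1) · ln(111/37.9) = -25.30 · ln(2.929)
= -25.30 · (1.0746) = -27.19 mV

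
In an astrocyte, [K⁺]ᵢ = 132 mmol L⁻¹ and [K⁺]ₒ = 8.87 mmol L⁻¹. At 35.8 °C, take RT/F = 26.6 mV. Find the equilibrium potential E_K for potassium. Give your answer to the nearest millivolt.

-72 mV

E = (26.6/z) · ln([K⁺]_out/[K⁺]_in) with z = +1.
= (26.6/1) · ln(8.87/132) = 26.60 · ln(0.0672)
= 26.60 · (-2.7001) = -71.82 mV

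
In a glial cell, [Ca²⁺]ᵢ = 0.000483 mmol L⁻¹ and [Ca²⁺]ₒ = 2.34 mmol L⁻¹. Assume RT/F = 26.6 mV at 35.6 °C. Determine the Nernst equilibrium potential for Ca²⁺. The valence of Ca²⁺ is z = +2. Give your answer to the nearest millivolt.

E = (26.6/z) · ln([Ca²⁺]_out/[Ca²⁺]_in) with z = +2.
= (26.6/2) · ln(2.34/0.000483) = 13.30 · ln(4845)
= 13.30 · (8.4856) = 112.86 mV

113 mV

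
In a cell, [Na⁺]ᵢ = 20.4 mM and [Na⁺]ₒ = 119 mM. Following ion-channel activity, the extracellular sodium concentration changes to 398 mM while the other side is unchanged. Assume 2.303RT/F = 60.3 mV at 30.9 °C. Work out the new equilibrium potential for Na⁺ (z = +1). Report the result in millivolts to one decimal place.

After the shift: [Na⁺]_out = 398, [Na⁺]_in = 20.4 mM.
E_new = (60.3/1)·log₁₀(398/20.4) = 60.30 · (1.2903) = 77.80 mV

77.8 mV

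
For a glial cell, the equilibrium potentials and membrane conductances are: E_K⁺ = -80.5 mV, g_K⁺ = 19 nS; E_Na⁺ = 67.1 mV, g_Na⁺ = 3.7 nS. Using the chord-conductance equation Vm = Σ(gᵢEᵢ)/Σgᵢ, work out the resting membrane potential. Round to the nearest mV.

-56 mV

Σ gᵢEᵢ = 19·(-80.5) + 3.7·(67.1) = -1281.23
Σ gᵢ = 19 + 3.7 = 22.7
Vm = -1281.23 / 22.7 = -56.44 mV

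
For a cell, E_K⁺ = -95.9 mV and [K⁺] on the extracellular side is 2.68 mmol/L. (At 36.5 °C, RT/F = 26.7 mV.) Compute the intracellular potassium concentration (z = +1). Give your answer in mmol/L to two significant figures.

Nernst: E = (26.7/1) · ln([out]/[in]), so ln([out]/[in]) = -95.9 × 1 / 26.7 = -3.5918.
[out]/[in] = e^(-3.5918) = 0.02755.
[in] = 2.68 / 0.02755 = 97.28 mmol/L.

97 mmol/L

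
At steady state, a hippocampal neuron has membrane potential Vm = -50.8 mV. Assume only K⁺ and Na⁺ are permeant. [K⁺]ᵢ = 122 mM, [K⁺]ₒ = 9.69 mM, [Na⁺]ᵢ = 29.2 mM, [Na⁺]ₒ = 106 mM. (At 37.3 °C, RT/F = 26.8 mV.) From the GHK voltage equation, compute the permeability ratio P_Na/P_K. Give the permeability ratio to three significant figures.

0.0850

Let α = P_Na/P_K. GHK: Vm = 26.8·ln[(Kₒ + α·Naₒ)/(Kᵢ + α·Naᵢ)].
e^(Vm/26.8) = e^(-50.8/26.8) = 0.15024
So 0.15024·(Kᵢ + α·Naᵢ) = Kₒ + α·Naₒ → α = (0.15024·122.0 − 9.69) / (106.0 − 0.15024·29.2)
α = (18.33 − 9.69) / (106.0 − 4.387) = 8.639/101.6 = 0.08502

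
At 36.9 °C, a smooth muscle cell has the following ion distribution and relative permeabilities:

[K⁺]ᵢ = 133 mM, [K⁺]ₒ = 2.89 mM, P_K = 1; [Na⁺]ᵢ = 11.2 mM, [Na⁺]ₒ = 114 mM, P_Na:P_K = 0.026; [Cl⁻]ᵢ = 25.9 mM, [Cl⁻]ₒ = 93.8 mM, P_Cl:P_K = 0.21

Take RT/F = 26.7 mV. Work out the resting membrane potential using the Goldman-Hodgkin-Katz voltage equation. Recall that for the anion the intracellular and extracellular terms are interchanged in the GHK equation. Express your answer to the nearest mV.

-70 mV

Vm = 26.7 · ln[(Σ P·[cation]ₒ + Σ P·[anion]ᵢ) / (Σ P·[cation]ᵢ + Σ P·[anion]ₒ)]
Numerator = 1×2.89 + 0.026×114 + 0.21×25.9 = 11.29
Denominator = 1×133 + 0.026×11.2 + 0.21×93.8 = 153
Vm = 26.7 · ln(0.073816) = 26.7 × (-2.6062) = -69.59 mV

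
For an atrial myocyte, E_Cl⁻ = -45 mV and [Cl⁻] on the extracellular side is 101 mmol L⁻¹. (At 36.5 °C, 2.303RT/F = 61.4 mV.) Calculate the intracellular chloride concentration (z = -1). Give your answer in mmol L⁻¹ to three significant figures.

Nernst: E = (61.4/-1) · log₁₀([out]/[in]), so log₁₀([out]/[in]) = -45.0 × -1 / 61.4 = 0.7329.
[out]/[in] = 10^(0.7329) = 5.406.
[in] = 101 / 5.406 = 18.68 mmol L⁻¹.

18.7 mmol L⁻¹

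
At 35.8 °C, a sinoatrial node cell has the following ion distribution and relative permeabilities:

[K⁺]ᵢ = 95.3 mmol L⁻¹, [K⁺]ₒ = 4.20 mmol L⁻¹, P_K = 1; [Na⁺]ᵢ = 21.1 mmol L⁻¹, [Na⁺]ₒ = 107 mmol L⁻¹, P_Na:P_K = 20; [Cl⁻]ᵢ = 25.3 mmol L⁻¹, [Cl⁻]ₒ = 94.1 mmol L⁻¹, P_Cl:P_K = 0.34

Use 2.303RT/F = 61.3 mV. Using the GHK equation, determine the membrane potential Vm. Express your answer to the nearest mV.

Vm = 61.3 · log₁₀[(Σ P·[cation]ₒ + Σ P·[anion]ᵢ) / (Σ P·[cation]ᵢ + Σ P·[anion]ₒ)]
Numerator = 1×4.20 + 20×107 + 0.34×25.3 = 2153
Denominator = 1×95.3 + 20×21.1 + 0.34×94.1 = 549.3
Vm = 61.3 · log₁₀(3.9192) = 61.3 × (0.5932) = 36.36 mV

36 mV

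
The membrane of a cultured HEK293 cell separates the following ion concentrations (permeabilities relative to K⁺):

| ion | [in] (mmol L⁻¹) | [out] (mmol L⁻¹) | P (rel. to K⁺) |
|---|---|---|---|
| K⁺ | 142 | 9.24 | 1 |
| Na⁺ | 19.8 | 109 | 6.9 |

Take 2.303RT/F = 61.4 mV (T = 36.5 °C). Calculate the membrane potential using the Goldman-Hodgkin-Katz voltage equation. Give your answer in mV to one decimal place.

26.8 mV

Vm = 61.4 · log₁₀[(Σ P·[cation]ₒ + Σ P·[anion]ᵢ) / (Σ P·[cation]ᵢ + Σ P·[anion]ₒ)]
Numerator = 1×9.24 + 6.9×109 = 761.3
Denominator = 1×142 + 6.9×19.8 = 278.6
Vm = 61.4 · log₁₀(2.7325) = 61.4 × (0.4366) = 26.81 mV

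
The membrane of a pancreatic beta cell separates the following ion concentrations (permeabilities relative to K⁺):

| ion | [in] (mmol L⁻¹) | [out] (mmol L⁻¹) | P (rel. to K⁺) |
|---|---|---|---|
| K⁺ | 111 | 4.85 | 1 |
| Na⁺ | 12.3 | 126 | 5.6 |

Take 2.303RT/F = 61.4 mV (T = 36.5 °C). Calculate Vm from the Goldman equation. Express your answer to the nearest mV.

37 mV

Vm = 61.4 · log₁₀[(Σ P·[cation]ₒ + Σ P·[anion]ᵢ) / (Σ P·[cation]ᵢ + Σ P·[anion]ₒ)]
Numerator = 1×4.85 + 5.6×126 = 710.4
Denominator = 1×111 + 5.6×12.3 = 179.9
Vm = 61.4 · log₁₀(3.9496) = 61.4 × (0.5966) = 36.63 mV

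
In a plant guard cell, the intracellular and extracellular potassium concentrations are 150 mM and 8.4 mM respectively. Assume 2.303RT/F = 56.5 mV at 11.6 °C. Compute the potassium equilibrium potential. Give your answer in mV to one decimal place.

E = (56.5/z) · log₁₀([K⁺]_out/[K⁺]_in) with z = +1.
= (56.5/1) · log₁₀(8.4/150) = 56.50 · log₁₀(0.056)
= 56.50 · (-1.2518) = -70.73 mV

-70.7 mV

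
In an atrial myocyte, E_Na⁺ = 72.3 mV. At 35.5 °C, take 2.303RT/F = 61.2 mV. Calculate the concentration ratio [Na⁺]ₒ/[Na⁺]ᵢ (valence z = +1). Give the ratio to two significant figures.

15

log₁₀([out]/[in]) = E·z/(61.2) = 72.3 × 1 / 61.2 = 1.1814
[out]/[in] = 10^(1.1814) = 15.18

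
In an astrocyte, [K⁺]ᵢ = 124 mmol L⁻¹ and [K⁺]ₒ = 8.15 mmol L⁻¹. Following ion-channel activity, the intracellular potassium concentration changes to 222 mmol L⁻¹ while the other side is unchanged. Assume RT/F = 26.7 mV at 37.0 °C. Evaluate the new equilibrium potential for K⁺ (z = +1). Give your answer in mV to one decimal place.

After the shift: [K⁺]_out = 8.15, [K⁺]_in = 222 mmol L⁻¹.
E_new = (26.7/1)·ln(8.15/222) = 26.70 · (-3.3047) = -88.23 mV

-88.2 mV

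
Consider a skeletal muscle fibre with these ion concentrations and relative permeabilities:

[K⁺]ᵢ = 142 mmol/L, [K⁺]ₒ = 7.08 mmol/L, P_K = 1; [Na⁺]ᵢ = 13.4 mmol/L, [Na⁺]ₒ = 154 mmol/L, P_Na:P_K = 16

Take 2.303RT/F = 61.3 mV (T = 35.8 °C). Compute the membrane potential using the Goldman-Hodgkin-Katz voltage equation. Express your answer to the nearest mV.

Vm = 61.3 · log₁₀[(Σ P·[cation]ₒ + Σ P·[anion]ᵢ) / (Σ P·[cation]ᵢ + Σ P·[anion]ₒ)]
Numerator = 1×7.08 + 16×154 = 2471
Denominator = 1×142 + 16×13.4 = 356.4
Vm = 61.3 · log₁₀(6.9334) = 61.3 × (0.8409) = 51.55 mV

52 mV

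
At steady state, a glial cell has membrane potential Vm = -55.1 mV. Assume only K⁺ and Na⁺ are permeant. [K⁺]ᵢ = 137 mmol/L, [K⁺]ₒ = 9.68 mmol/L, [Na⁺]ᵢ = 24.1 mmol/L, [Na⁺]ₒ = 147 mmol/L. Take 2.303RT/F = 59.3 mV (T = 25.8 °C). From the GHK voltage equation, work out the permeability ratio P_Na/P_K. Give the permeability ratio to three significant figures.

0.0447

Let α = P_Na/P_K. GHK: Vm = 59.3·log₁₀[(Kₒ + α·Naₒ)/(Kᵢ + α·Naᵢ)].
10^(Vm/59.3) = 10^(-55.1/59.3) = 0.11771
So 0.11771·(Kᵢ + α·Naᵢ) = Kₒ + α·Naₒ → α = (0.11771·137.0 − 9.68) / (147.0 − 0.11771·24.1)
α = (16.13 − 9.68) / (147.0 − 2.837) = 6.447/144.2 = 0.04472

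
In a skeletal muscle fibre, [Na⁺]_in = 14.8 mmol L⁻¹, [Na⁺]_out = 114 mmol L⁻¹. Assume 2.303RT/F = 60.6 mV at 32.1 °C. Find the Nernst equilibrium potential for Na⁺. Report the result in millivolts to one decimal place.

E = (60.6/z) · log₁₀([Na⁺]_out/[Na⁺]_in) with z = +1.
= (60.6/1) · log₁₀(114/14.8) = 60.60 · log₁₀(7.703)
= 60.60 · (0.8866) = 53.73 mV

53.7 mV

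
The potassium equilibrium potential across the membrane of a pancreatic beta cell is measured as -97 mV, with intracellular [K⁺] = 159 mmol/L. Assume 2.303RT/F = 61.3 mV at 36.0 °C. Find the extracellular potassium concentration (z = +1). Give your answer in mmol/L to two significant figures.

4.2 mmol/L

Nernst: E = (61.3/1) · log₁₀([out]/[in]), so log₁₀([out]/[in]) = -97.0 × 1 / 61.3 = -1.5824.
[out]/[in] = 10^(-1.5824) = 0.02616.
[out] = 0.02616 × 159 = 4.159 mmol/L.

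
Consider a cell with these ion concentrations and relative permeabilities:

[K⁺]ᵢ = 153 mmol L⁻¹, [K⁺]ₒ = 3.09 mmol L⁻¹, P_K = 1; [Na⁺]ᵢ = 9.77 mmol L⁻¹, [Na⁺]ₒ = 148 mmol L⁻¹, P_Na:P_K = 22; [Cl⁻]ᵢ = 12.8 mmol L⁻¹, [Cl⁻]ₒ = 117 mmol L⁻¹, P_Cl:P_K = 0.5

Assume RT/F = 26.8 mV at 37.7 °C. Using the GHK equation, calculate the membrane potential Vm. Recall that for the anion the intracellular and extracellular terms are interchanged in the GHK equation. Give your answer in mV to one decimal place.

Vm = 26.8 · ln[(Σ P·[cation]ₒ + Σ P·[anion]ᵢ) / (Σ P·[cation]ᵢ + Σ P·[anion]ₒ)]
Numerator = 1×3.09 + 22×148 + 0.5×12.8 = 3265
Denominator = 1×153 + 22×9.77 + 0.5×117 = 426.4
Vm = 26.8 · ln(7.6576) = 26.8 × (2.0357) = 54.56 mV

54.6 mV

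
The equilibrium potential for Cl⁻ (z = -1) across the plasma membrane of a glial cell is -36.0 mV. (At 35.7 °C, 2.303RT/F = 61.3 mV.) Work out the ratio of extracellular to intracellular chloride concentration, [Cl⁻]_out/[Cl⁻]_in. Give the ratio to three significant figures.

3.87

log₁₀([out]/[in]) = E·z/(61.3) = -36.0 × -1 / 61.3 = 0.5873
[out]/[in] = 10^(0.5873) = 3.866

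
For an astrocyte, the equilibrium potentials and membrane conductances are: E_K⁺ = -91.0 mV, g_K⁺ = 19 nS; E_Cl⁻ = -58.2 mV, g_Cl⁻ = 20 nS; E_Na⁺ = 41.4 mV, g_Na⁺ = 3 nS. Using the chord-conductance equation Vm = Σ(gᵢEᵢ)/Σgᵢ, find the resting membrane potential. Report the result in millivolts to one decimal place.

Σ gᵢEᵢ = 19·(-91.0) + 20·(-58.2) + 3·(41.4) = -2768.80
Σ gᵢ = 19 + 20 + 3 = 42
Vm = -2768.80 / 42 = -65.92 mV

-65.9 mV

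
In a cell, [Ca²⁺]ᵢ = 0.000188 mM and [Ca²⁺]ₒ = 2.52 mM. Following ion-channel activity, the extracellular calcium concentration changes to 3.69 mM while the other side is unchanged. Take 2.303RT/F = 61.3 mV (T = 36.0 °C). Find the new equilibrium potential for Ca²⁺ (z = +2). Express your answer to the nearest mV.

After the shift: [Ca²⁺]_out = 3.69, [Ca²⁺]_in = 0.000188 mM.
E_new = (61.3/2)·log₁₀(3.69/0.000188) = 30.65 · (4.2929) = 131.58 mV

132 mV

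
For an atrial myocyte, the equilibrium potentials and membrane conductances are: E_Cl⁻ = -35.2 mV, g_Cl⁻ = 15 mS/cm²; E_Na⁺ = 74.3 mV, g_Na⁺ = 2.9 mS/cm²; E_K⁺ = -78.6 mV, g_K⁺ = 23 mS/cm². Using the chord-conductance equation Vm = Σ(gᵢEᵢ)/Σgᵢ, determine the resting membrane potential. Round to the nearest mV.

-52 mV

Σ gᵢEᵢ = 15·(-35.2) + 2.9·(74.3) + 23·(-78.6) = -2120.33
Σ gᵢ = 15 + 2.9 + 23 = 40.9
Vm = -2120.33 / 40.9 = -51.84 mV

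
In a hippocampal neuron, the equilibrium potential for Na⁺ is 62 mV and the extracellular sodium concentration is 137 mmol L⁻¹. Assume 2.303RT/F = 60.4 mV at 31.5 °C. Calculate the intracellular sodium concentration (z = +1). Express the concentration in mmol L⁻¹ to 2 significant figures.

Nernst: E = (60.4/1) · log₁₀([out]/[in]), so log₁₀([out]/[in]) = 62.0 × 1 / 60.4 = 1.0265.
[out]/[in] = 10^(1.0265) = 10.63.
[in] = 137 / 10.63 = 12.89 mmol L⁻¹.

13 mmol L⁻¹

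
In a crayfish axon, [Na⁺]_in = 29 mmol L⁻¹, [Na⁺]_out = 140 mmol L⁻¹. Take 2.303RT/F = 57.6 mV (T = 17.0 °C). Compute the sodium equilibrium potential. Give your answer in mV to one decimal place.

E = (57.6/z) · log₁₀([Na⁺]_out/[Na⁺]_in) with z = +1.
= (57.6/1) · log₁₀(140/29) = 57.60 · log₁₀(4.828)
= 57.60 · (0.6837) = 39.38 mV

39.4 mV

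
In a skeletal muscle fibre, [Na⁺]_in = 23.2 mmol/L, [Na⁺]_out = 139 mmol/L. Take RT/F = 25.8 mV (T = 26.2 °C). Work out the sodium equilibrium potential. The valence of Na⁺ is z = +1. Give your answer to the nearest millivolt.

46 mV

E = (25.8/z) · ln([Na⁺]_out/[Na⁺]_in) with z = +1.
= (25.8/1) · ln(139/23.2) = 25.80 · ln(5.991)
= 25.80 · (1.7903) = 46.19 mV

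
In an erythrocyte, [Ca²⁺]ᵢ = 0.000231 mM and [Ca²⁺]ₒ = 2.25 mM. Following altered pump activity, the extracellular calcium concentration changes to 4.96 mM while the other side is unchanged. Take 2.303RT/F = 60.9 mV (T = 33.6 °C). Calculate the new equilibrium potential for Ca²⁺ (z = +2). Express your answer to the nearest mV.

132 mV

After the shift: [Ca²⁺]_out = 4.96, [Ca²⁺]_in = 0.000231 mM.
E_new = (60.9/2)·log₁₀(4.96/0.000231) = 30.45 · (4.3319) = 131.91 mV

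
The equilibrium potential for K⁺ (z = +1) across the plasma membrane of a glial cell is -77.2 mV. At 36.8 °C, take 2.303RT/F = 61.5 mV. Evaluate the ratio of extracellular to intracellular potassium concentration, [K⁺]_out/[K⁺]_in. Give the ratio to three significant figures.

log₁₀([out]/[in]) = E·z/(61.5) = -77.2 × 1 / 61.5 = -1.2553
[out]/[in] = 10^(-1.2553) = 0.05555

0.0556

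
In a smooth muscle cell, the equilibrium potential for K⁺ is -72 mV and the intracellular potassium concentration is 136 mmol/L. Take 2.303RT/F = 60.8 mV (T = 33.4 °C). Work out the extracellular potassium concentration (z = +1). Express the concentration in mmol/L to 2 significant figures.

Nernst: E = (60.8/1) · log₁₀([out]/[in]), so log₁₀([out]/[in]) = -72.0 × 1 / 60.8 = -1.1842.
[out]/[in] = 10^(-1.1842) = 0.06543.
[out] = 0.06543 × 136 = 8.899 mmol/L.

8.9 mmol/L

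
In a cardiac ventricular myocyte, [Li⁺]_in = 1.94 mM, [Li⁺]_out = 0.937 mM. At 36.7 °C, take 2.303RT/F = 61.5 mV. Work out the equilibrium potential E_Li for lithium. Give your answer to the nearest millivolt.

E = (61.5/z) · log₁₀([Li⁺]_out/[Li⁺]_in) with z = +1.
= (61.5/1) · log₁₀(0.937/1.94) = 61.50 · log₁₀(0.483)
= 61.50 · (-0.3161) = -19.44 mV

-19 mV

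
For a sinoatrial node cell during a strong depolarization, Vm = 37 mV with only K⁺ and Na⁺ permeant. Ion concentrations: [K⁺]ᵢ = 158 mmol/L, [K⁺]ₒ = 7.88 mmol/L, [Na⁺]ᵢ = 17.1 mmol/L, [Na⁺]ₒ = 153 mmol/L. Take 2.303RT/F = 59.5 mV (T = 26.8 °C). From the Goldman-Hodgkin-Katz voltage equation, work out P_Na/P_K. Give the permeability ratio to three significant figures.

Let α = P_Na/P_K. GHK: Vm = 59.5·log₁₀[(Kₒ + α·Naₒ)/(Kᵢ + α·Naᵢ)].
10^(Vm/59.5) = 10^(37.0/59.5) = 4.1865
So 4.1865·(Kᵢ + α·Naᵢ) = Kₒ + α·Naₒ → α = (4.1865·158.0 − 7.88) / (153.0 − 4.1865·17.1)
α = (661.5 − 7.88) / (153.0 − 71.59) = 653.6/81.41 = 8.028

8.03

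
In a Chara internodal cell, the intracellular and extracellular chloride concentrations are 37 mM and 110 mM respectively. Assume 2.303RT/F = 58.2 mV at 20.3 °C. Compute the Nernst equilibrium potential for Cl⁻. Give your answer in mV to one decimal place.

-27.5 mV

E = (58.2/z) · log₁₀([Cl⁻]_out/[Cl⁻]_in) with z = -1.
For an anion, dividing by z = -1 reverses the sign.
= (58.2/-1) · log₁₀(110/37) = -58.20 · log₁₀(2.973)
= -58.20 · (0.4732) = -27.54 mV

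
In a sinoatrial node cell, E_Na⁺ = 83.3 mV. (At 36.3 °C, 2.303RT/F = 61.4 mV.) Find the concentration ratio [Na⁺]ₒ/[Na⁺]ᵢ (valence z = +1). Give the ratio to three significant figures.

log₁₀([out]/[in]) = E·z/(61.4) = 83.3 × 1 / 61.4 = 1.3567
[out]/[in] = 10^(1.3567) = 22.73

22.7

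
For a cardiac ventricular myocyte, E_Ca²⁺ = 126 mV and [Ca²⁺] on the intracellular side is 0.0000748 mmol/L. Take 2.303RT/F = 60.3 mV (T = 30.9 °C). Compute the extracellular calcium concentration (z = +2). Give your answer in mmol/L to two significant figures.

1.1 mmol/L

Nernst: E = (60.3/2) · log₁₀([out]/[in]), so log₁₀([out]/[in]) = 126.0 × 2 / 60.3 = 4.1791.
[out]/[in] = 10^(4.1791) = 1.51e+04.
[out] = 1.51e+04 × 0.0000748 = 1.13 mmol/L.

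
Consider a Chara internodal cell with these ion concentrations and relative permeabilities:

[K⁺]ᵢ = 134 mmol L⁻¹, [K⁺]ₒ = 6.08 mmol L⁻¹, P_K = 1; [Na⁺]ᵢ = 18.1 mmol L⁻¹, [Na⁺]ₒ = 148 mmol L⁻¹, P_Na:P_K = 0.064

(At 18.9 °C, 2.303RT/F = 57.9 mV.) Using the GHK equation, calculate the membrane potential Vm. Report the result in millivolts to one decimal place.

-54.4 mV

Vm = 57.9 · log₁₀[(Σ P·[cation]ₒ + Σ P·[anion]ᵢ) / (Σ P·[cation]ᵢ + Σ P·[anion]ₒ)]
Numerator = 1×6.08 + 0.064×148 = 15.55
Denominator = 1×134 + 0.064×18.1 = 135.2
Vm = 57.9 · log₁₀(0.11506) = 57.9 × (-0.9391) = -54.37 mV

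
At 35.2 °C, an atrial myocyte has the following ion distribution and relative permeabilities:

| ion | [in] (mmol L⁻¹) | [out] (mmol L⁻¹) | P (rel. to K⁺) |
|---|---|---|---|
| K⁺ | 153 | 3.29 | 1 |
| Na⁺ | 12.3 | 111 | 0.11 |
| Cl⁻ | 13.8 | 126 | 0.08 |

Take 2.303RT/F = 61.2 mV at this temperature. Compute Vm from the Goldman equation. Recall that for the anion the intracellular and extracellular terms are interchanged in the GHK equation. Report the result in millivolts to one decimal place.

-60.9 mV

Vm = 61.2 · log₁₀[(Σ P·[cation]ₒ + Σ P·[anion]ᵢ) / (Σ P·[cation]ᵢ + Σ P·[anion]ₒ)]
Numerator = 1×3.29 + 0.11×111 + 0.08×13.8 = 16.6
Denominator = 1×153 + 0.11×12.3 + 0.08×126 = 164.4
Vm = 61.2 · log₁₀(0.10098) = 61.2 × (-0.9958) = -60.94 mV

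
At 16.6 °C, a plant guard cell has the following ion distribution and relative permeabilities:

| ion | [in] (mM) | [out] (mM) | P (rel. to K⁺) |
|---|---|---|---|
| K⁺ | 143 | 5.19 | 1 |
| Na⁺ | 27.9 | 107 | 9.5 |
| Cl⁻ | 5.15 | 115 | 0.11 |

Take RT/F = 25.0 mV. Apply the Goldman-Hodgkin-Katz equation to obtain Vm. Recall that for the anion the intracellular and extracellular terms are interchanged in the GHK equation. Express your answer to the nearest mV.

22 mV

Vm = 25.0 · ln[(Σ P·[cation]ₒ + Σ P·[anion]ᵢ) / (Σ P·[cation]ᵢ + Σ P·[anion]ₒ)]
Numerator = 1×5.19 + 9.5×107 + 0.11×5.15 = 1022
Denominator = 1×143 + 9.5×27.9 + 0.11×115 = 420.7
Vm = 25.0 · ln(2.4299) = 25.0 × (0.8878) = 22.20 mV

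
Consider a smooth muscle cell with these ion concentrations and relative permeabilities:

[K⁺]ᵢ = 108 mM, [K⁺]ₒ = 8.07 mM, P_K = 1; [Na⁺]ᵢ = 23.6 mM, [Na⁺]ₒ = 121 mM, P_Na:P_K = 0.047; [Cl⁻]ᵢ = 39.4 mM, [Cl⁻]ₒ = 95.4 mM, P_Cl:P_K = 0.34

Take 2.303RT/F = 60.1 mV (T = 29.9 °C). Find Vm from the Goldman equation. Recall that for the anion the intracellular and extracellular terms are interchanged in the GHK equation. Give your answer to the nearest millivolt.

Vm = 60.1 · log₁₀[(Σ P·[cation]ₒ + Σ P·[anion]ᵢ) / (Σ P·[cation]ᵢ + Σ P·[anion]ₒ)]
Numerator = 1×8.07 + 0.047×121 + 0.34×39.4 = 27.15
Denominator = 1×108 + 0.047×23.6 + 0.34×95.4 = 141.5
Vm = 60.1 · log₁₀(0.19183) = 60.1 × (-0.7171) = -43.10 mV

-43 mV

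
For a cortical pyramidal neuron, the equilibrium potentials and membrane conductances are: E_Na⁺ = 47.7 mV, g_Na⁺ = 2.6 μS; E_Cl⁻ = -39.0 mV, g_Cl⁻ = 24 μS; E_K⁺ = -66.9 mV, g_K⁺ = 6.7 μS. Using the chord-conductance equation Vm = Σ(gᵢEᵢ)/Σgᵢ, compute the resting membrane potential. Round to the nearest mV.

-38 mV

Σ gᵢEᵢ = 2.6·(47.7) + 24·(-39.0) + 6.7·(-66.9) = -1260.21
Σ gᵢ = 2.6 + 24 + 6.7 = 33.3
Vm = -1260.21 / 33.3 = -37.84 mV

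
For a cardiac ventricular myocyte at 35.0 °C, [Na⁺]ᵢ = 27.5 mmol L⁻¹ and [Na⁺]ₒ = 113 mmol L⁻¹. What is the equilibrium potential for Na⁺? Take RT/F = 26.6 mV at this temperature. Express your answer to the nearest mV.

38 mV

E = (26.6/z) · ln([Na⁺]_out/[Na⁺]_in) with z = +1.
= (26.6/1) · ln(113/27.5) = 26.60 · ln(4.109)
= 26.60 · (1.4132) = 37.59 mV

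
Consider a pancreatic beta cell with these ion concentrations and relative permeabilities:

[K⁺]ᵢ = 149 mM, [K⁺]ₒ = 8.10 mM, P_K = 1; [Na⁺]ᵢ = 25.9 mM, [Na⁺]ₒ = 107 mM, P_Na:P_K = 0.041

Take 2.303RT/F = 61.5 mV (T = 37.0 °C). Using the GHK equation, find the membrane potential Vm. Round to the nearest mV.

Vm = 61.5 · log₁₀[(Σ P·[cation]ₒ + Σ P·[anion]ᵢ) / (Σ P·[cation]ᵢ + Σ P·[anion]ₒ)]
Numerator = 1×8.10 + 0.041×107 = 12.49
Denominator = 1×149 + 0.041×25.9 = 150.1
Vm = 61.5 · log₁₀(0.083212) = 61.5 × (-1.0798) = -66.41 mV

-66 mV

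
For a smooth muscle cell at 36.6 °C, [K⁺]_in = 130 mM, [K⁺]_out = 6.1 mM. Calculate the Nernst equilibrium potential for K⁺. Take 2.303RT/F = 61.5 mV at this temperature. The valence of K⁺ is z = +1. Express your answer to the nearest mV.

-82 mV

E = (61.5/z) · log₁₀([K⁺]_out/[K⁺]_in) with z = +1.
= (61.5/1) · log₁₀(6.1/130) = 61.50 · log₁₀(0.04692)
= 61.50 · (-1.3286) = -81.71 mV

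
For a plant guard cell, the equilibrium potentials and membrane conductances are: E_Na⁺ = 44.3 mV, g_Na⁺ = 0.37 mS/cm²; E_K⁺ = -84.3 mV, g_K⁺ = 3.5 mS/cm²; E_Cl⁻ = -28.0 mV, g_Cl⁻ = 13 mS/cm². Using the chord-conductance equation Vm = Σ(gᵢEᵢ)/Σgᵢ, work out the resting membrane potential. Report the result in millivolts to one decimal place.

-38.1 mV

Σ gᵢEᵢ = 0.37·(44.3) + 3.5·(-84.3) + 13·(-28.0) = -642.66
Σ gᵢ = 0.37 + 3.5 + 13 = 16.87
Vm = -642.66 / 16.87 = -38.09 mV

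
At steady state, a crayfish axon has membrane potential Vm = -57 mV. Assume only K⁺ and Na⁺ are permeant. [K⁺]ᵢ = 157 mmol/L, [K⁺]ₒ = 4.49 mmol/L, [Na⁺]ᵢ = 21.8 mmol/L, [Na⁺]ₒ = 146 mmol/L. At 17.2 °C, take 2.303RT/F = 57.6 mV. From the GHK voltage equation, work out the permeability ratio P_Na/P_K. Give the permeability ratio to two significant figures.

0.081

Let α = P_Na/P_K. GHK: Vm = 57.6·log₁₀[(Kₒ + α·Naₒ)/(Kᵢ + α·Naᵢ)].
10^(Vm/57.6) = 10^(-57.0/57.6) = 0.10243
So 0.10243·(Kᵢ + α·Naᵢ) = Kₒ + α·Naₒ → α = (0.10243·157.0 − 4.49) / (146.0 − 0.10243·21.8)
α = (16.08 − 4.49) / (146.0 − 2.233) = 11.59/143.8 = 0.08062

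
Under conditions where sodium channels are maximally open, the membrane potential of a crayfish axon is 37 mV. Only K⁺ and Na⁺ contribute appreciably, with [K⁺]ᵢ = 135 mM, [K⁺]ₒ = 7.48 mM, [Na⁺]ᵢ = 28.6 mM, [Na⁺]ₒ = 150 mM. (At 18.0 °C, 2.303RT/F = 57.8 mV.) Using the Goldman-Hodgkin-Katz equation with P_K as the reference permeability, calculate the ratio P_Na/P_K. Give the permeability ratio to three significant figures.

23.2

Let α = P_Na/P_K. GHK: Vm = 57.8·log₁₀[(Kₒ + α·Naₒ)/(Kᵢ + α·Naᵢ)].
10^(Vm/57.8) = 10^(37.0/57.8) = 4.3665
So 4.3665·(Kᵢ + α·Naᵢ) = Kₒ + α·Naₒ → α = (4.3665·135.0 − 7.48) / (150.0 − 4.3665·28.6)
α = (589.5 − 7.48) / (150.0 − 124.9) = 582/25.12 = 23.17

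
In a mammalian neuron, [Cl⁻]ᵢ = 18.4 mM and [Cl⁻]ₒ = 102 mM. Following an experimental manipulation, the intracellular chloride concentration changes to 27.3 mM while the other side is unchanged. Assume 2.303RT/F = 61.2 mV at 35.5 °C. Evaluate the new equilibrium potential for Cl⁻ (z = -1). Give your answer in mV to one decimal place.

-35.0 mV

After the shift: [Cl⁻]_out = 102, [Cl⁻]_in = 27.3 mM.
E_new = (61.2/-1)·log₁₀(102/27.3) = -61.20 · (0.5724) = -35.03 mV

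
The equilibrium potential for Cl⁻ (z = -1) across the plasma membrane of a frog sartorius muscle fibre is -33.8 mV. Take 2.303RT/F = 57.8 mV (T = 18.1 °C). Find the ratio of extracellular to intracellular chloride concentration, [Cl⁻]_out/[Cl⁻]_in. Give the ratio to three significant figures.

log₁₀([out]/[in]) = E·z/(57.8) = -33.8 × -1 / 57.8 = 0.5848
[out]/[in] = 10^(0.5848) = 3.844

3.84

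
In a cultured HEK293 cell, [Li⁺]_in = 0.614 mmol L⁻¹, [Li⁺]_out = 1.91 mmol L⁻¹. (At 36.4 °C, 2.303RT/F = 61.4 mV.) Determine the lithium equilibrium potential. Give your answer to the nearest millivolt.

30 mV

E = (61.4/z) · log₁₀([Li⁺]_out/[Li⁺]_in) with z = +1.
= (61.4/1) · log₁₀(1.91/0.614) = 61.40 · log₁₀(3.111)
= 61.40 · (0.4929) = 30.26 mV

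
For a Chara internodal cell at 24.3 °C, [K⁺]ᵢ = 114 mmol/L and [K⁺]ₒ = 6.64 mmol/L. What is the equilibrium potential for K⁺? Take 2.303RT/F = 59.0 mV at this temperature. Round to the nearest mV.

E = (59.0/z) · log₁₀([K⁺]_out/[K⁺]_in) with z = +1.
= (59.0/1) · log₁₀(6.64/114) = 59.00 · log₁₀(0.05825)
= 59.00 · (-1.2347) = -72.85 mV

-73 mV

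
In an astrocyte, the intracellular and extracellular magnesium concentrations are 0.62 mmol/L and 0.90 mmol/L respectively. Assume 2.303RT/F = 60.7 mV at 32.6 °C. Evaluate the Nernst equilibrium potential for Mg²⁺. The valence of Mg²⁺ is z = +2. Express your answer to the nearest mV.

5 mV

E = (60.7/z) · log₁₀([Mg²⁺]_out/[Mg²⁺]_in) with z = +2.
= (60.7/2) · log₁₀(0.90/0.62) = 30.35 · log₁₀(1.452)
= 30.35 · (0.1619) = 4.91 mV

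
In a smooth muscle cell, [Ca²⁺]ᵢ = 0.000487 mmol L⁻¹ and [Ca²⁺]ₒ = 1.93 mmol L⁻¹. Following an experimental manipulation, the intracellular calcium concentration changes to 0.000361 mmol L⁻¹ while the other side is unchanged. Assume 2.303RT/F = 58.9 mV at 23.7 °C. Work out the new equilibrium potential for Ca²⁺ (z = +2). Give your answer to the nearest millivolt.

110 mV

After the shift: [Ca²⁺]_out = 1.93, [Ca²⁺]_in = 0.000361 mmol L⁻¹.
E_new = (58.9/2)·log₁₀(1.93/0.000361) = 29.45 · (3.7281) = 109.79 mV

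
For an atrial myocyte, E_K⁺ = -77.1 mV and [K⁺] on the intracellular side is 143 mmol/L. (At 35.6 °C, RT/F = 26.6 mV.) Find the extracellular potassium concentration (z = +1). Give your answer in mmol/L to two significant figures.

7.9 mmol/L

Nernst: E = (26.6/1) · ln([out]/[in]), so ln([out]/[in]) = -77.1 × 1 / 26.6 = -2.8985.
[out]/[in] = e^(-2.8985) = 0.05511.
[out] = 0.05511 × 143 = 7.88 mmol/L.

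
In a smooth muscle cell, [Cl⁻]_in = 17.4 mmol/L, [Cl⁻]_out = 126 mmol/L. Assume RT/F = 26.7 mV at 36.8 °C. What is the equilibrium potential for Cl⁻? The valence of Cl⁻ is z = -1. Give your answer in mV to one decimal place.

E = (26.7/z) · ln([Cl⁻]_out/[Cl⁻]_in) with z = -1.
For an anion, dividing by z = -1 reverses the sign.
= (26.7/-1) · ln(126/17.4) = -26.70 · ln(7.241)
= -26.70 · (1.9798) = -52.86 mV

-52.9 mV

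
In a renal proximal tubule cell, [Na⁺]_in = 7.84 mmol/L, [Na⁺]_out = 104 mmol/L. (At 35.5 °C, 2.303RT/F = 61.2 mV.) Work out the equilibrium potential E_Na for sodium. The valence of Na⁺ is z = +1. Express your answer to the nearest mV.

E = (61.2/z) · log₁₀([Na⁺]_out/[Na⁺]_in) with z = +1.
= (61.2/1) · log₁₀(104/7.84) = 61.20 · log₁₀(13.27)
= 61.20 · (1.1227) = 68.71 mV

69 mV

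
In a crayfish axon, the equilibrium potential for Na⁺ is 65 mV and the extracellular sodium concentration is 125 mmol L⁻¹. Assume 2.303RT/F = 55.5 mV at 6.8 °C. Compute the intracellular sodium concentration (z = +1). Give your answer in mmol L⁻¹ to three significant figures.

8.43 mmol L⁻¹

Nernst: E = (55.5/1) · log₁₀([out]/[in]), so log₁₀([out]/[in]) = 65.0 × 1 / 55.5 = 1.1712.
[out]/[in] = 10^(1.1712) = 14.83.
[in] = 125 / 14.83 = 8.428 mmol L⁻¹.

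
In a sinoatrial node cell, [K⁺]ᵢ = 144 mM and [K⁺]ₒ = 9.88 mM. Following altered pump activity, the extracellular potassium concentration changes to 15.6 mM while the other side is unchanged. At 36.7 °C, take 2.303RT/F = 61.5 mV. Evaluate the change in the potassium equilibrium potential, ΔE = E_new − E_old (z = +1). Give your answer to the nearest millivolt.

E_old = (61.5/1)·log₁₀(9.88/144) = -71.56 mV
E_new = (61.5/1)·log₁₀(15.6/144) = -59.36 mV
ΔE = -59.36 − (-71.56) = 12.20 mV

12 mV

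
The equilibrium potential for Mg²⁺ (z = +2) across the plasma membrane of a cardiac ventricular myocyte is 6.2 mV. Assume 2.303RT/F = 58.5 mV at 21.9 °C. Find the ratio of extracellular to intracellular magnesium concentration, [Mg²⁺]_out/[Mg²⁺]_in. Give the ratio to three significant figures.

1.63

log₁₀([out]/[in]) = E·z/(58.5) = 6.2 × 2 / 58.5 = 0.2120
[out]/[in] = 10^(0.2120) = 1.629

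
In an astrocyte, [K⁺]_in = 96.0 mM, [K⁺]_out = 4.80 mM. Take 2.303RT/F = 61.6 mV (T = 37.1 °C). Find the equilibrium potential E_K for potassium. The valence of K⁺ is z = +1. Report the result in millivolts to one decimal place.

-80.1 mV

E = (61.6/z) · log₁₀([K⁺]_out/[K⁺]_in) with z = +1.
= (61.6/1) · log₁₀(4.80/96.0) = 61.60 · log₁₀(0.05)
= 61.60 · (-1.3010) = -80.14 mV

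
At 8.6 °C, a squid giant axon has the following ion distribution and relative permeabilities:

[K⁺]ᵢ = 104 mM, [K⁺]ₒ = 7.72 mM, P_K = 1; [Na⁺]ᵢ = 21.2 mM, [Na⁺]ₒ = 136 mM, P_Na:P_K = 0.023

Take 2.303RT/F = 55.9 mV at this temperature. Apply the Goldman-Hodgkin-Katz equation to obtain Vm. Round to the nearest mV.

Vm = 55.9 · log₁₀[(Σ P·[cation]ₒ + Σ P·[anion]ᵢ) / (Σ P·[cation]ᵢ + Σ P·[anion]ₒ)]
Numerator = 1×7.72 + 0.023×136 = 10.85
Denominator = 1×104 + 0.023×21.2 = 104.5
Vm = 55.9 · log₁₀(0.10382) = 55.9 × (-0.9837) = -54.99 mV

-55 mV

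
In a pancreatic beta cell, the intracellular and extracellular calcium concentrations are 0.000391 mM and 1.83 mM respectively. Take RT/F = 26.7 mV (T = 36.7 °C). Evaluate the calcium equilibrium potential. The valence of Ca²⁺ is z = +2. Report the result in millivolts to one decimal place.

112.8 mV

E = (26.7/z) · ln([Ca²⁺]_out/[Ca²⁺]_in) with z = +2.
= (26.7/2) · ln(1.83/0.000391) = 13.35 · ln(4680)
= 13.35 · (8.4511) = 112.82 mV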